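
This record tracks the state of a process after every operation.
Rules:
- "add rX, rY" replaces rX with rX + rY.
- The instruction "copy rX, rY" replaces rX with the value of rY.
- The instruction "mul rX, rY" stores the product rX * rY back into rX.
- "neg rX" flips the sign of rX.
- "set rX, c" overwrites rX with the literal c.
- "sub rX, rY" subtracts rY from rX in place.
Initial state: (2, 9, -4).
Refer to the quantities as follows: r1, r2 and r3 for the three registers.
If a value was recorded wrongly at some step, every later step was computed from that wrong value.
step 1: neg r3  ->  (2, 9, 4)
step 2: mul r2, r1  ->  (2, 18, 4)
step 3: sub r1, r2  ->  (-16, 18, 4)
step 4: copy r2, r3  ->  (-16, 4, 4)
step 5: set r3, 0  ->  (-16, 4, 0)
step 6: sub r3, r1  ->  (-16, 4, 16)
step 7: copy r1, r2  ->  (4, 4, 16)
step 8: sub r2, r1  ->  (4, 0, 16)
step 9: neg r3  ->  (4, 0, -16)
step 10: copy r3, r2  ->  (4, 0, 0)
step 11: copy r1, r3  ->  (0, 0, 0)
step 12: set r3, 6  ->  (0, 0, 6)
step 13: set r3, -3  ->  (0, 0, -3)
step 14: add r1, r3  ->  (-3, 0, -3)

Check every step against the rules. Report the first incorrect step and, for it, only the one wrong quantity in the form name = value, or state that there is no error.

Step 1: r3 = -(-4) = 4 — no discrepancy.
Step 2: r2 = 9 * 2 = 18 — consistent with the record.
Step 3: r1 = 2 - 18 = -16 — agrees with the record.
Step 4: r2 = 4 — matches.
Step 5: r3 = 0 — same as recorded.
Step 6: r3 = 0 - -16 = 16 — exactly as logged.
Step 7: r1 = 4 — checks out.
Step 8: r2 = 4 - 4 = 0 — checks out.
Step 9: r3 = -(16) = -16 — exactly as logged.
Step 10: r3 = 0 — consistent with the record.
Step 11: r1 = 0 — confirmed correct.
Step 12: r3 = 6 — consistent with the record.
Step 13: r3 = -3 — consistent with the record.
Step 14: r1 = 0 + -3 = -3 — matches.
All entries verified; no error found.

no error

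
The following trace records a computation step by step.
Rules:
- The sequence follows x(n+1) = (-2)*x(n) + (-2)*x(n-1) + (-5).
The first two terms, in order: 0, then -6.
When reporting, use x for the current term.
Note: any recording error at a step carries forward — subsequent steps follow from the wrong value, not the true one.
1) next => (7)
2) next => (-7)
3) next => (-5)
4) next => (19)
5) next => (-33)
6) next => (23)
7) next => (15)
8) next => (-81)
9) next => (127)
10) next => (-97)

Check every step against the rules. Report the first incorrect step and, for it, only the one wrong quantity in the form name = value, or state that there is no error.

no error

Step 1: x = -2*(-6) + (-2)*(0) + (-5) = 7 — consistent with the trace.
Step 2: x = -2*(7) + (-2)*(-6) + (-5) = -7 — confirmed correct.
Step 3: x = -2*(-7) + (-2)*(7) + (-5) = -5 — verified.
Step 4: x = -2*(-5) + (-2)*(-7) + (-5) = 19 — matches.
Step 5: x = -2*(19) + (-2)*(-5) + (-5) = -33 — confirmed correct.
Step 6: x = -2*(-33) + (-2)*(19) + (-5) = 23 — checks out.
Step 7: x = -2*(23) + (-2)*(-33) + (-5) = 15 — checks out.
Step 8: x = -2*(15) + (-2)*(23) + (-5) = -81 — checks out.
Step 9: x = -2*(-81) + (-2)*(15) + (-5) = 127 — same as recorded.
Step 10: x = -2*(127) + (-2)*(-81) + (-5) = -97 — in agreement.
Each recorded entry agrees with the recomputation.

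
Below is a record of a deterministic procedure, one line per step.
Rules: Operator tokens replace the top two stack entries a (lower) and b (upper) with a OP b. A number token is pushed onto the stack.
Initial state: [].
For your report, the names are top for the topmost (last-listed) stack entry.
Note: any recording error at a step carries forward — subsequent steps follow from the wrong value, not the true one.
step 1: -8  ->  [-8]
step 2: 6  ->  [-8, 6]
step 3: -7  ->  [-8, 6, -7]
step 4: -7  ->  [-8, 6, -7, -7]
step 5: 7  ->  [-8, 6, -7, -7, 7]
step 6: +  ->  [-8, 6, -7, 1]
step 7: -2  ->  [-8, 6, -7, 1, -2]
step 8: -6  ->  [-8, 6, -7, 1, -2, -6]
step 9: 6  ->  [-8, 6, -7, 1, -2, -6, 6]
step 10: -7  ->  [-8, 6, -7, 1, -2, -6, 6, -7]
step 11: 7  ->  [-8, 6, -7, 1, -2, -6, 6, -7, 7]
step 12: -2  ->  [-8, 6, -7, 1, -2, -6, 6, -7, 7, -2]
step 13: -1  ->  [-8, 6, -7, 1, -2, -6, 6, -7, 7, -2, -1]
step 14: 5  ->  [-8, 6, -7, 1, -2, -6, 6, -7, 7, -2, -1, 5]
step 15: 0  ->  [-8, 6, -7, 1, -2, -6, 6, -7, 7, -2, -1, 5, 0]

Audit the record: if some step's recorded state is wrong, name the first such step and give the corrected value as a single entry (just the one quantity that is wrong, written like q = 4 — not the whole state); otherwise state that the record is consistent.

step 6, top = 0

Recomputing the run from the initial state:
step 1: [-8]
step 2: [-8, 6]
step 3: [-8, 6, -7]
step 4: [-8, 6, -7, -7]
step 5: [-8, 6, -7, -7, 7]
step 6: [-8, 6, -7, 0]
step 7: [-8, 6, -7, 0, -2]
step 8: [-8, 6, -7, 0, -2, -6]
step 9: [-8, 6, -7, 0, -2, -6, 6]
step 10: [-8, 6, -7, 0, -2, -6, 6, -7]
step 11: [-8, 6, -7, 0, -2, -6, 6, -7, 7]
step 12: [-8, 6, -7, 0, -2, -6, 6, -7, 7, -2]
step 13: [-8, 6, -7, 0, -2, -6, 6, -7, 7, -2, -1]
step 14: [-8, 6, -7, 0, -2, -6, 6, -7, 7, -2, -1, 5]
step 15: [-8, 6, -7, 0, -2, -6, 6, -7, 7, -2, -1, 5, 0]
The first disagreement with the record is at step 6, where the value should be top = 0.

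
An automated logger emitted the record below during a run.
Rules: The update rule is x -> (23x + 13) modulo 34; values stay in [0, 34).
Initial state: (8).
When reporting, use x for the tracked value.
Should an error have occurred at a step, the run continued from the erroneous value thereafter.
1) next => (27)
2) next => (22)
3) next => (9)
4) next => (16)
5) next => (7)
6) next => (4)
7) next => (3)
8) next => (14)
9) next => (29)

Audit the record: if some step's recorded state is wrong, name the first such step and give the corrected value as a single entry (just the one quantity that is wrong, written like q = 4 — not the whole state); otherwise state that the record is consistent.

no error

Step 1: x = (23*8 + 13) mod 34 = 27 — consistent with the record.
Step 2: x = (23*27 + 13) mod 34 = 22 — same as recorded.
Step 3: x = (23*22 + 13) mod 34 = 9 — matches.
Step 4: x = (23*9 + 13) mod 34 = 16 — checks out.
Step 5: x = (23*16 + 13) mod 34 = 7 — matches.
Step 6: x = (23*7 + 13) mod 34 = 4 — agrees with the record.
Step 7: x = (23*4 + 13) mod 34 = 3 — matches.
Step 8: x = (23*3 + 13) mod 34 = 14 — exactly as logged.
Step 9: x = (23*14 + 13) mod 34 = 29 — no discrepancy.
The recomputation confirms every line.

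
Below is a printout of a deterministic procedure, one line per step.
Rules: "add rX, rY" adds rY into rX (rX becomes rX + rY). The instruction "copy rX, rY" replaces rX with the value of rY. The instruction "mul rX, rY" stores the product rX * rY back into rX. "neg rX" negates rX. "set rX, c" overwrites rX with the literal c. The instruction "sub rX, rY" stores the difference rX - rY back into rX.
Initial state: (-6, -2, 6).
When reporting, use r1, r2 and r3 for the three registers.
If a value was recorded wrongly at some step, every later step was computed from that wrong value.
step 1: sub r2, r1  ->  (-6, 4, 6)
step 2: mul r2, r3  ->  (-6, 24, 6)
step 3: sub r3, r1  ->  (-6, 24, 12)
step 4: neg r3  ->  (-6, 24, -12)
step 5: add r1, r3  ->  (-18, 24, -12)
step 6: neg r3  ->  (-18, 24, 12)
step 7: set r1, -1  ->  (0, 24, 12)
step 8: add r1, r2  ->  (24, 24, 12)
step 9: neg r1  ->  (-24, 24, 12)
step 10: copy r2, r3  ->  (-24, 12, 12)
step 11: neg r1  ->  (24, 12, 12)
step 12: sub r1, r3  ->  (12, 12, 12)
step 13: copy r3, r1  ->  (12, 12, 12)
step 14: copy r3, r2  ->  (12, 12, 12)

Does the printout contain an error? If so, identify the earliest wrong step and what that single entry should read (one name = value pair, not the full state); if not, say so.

Recomputing the run from the initial state:
step 1: r1 = -6, r2 = 4, r3 = 6
step 2: r1 = -6, r2 = 24, r3 = 6
step 3: r1 = -6, r2 = 24, r3 = 12
step 4: r1 = -6, r2 = 24, r3 = -12
step 5: r1 = -18, r2 = 24, r3 = -12
step 6: r1 = -18, r2 = 24, r3 = 12
step 7: r1 = -1, r2 = 24, r3 = 12
step 8: r1 = 23, r2 = 24, r3 = 12
step 9: r1 = -23, r2 = 24, r3 = 12
step 10: r1 = -23, r2 = 12, r3 = 12
step 11: r1 = 23, r2 = 12, r3 = 12
step 12: r1 = 11, r2 = 12, r3 = 12
step 13: r1 = 11, r2 = 12, r3 = 11
step 14: r1 = 11, r2 = 12, r3 = 12
The first disagreement with the printout is at step 7, where the value should be r1 = -1.

step 7, r1 = -1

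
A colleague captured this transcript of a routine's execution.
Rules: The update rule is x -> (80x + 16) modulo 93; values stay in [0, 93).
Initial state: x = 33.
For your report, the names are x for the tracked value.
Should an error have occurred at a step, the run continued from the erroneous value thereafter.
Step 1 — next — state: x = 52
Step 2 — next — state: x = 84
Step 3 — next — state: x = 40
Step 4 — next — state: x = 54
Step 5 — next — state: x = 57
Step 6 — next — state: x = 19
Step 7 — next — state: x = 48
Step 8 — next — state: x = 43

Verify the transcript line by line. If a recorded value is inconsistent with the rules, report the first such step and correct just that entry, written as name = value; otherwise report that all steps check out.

step 5, x = 58

Recomputing the run from the initial state:
step 1: x = 52
step 2: x = 84
step 3: x = 40
step 4: x = 54
step 5: x = 58
step 6: x = 6
step 7: x = 31
step 8: x = 78
The first disagreement with the transcript is at step 5, where the value should be x = 58.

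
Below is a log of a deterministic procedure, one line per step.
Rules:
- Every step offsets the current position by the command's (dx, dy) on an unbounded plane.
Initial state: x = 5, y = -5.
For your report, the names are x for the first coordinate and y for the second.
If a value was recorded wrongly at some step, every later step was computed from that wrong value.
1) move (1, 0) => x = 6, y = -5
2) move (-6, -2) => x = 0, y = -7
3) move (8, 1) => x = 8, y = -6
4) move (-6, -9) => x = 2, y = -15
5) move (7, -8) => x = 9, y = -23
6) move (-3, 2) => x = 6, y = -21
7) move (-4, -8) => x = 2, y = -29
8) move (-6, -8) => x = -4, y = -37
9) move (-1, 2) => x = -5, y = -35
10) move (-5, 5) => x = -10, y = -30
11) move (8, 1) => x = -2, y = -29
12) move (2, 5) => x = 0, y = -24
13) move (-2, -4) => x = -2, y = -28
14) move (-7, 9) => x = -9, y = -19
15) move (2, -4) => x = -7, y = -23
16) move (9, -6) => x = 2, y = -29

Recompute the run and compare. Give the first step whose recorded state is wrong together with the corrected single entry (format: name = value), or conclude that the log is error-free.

no error

step 1: x = 5 + (1) = 6, y = -5 + (0) = -5 -> checks out
step 2: x = 6 + (-6) = 0, y = -5 + (-2) = -7 -> in agreement
step 3: x = 0 + (8) = 8, y = -7 + (1) = -6 -> exactly as logged
step 4: x = 8 + (-6) = 2, y = -6 + (-9) = -15 -> verified
step 5: x = 2 + (7) = 9, y = -15 + (-8) = -23 -> no discrepancy
step 6: x = 9 + (-3) = 6, y = -23 + (2) = -21 -> in agreement
step 7: x = 6 + (-4) = 2, y = -21 + (-8) = -29 -> agrees with the log
step 8: x = 2 + (-6) = -4, y = -29 + (-8) = -37 -> matches
step 9: x = -4 + (-1) = -5, y = -37 + (2) = -35 -> exactly as logged
step 10: x = -5 + (-5) = -10, y = -35 + (5) = -30 -> confirmed correct
step 11: x = -10 + (8) = -2, y = -30 + (1) = -29 -> consistent with the log
step 12: x = -2 + (2) = 0, y = -29 + (5) = -24 -> no discrepancy
step 13: x = 0 + (-2) = -2, y = -24 + (-4) = -28 -> no discrepancy
step 14: x = -2 + (-7) = -9, y = -28 + (9) = -19 -> agrees with the log
step 15: x = -9 + (2) = -7, y = -19 + (-4) = -23 -> agrees with the log
step 16: x = -7 + (9) = 2, y = -23 + (-6) = -29 -> agrees with the log
Nothing is out of place; the run is error-free.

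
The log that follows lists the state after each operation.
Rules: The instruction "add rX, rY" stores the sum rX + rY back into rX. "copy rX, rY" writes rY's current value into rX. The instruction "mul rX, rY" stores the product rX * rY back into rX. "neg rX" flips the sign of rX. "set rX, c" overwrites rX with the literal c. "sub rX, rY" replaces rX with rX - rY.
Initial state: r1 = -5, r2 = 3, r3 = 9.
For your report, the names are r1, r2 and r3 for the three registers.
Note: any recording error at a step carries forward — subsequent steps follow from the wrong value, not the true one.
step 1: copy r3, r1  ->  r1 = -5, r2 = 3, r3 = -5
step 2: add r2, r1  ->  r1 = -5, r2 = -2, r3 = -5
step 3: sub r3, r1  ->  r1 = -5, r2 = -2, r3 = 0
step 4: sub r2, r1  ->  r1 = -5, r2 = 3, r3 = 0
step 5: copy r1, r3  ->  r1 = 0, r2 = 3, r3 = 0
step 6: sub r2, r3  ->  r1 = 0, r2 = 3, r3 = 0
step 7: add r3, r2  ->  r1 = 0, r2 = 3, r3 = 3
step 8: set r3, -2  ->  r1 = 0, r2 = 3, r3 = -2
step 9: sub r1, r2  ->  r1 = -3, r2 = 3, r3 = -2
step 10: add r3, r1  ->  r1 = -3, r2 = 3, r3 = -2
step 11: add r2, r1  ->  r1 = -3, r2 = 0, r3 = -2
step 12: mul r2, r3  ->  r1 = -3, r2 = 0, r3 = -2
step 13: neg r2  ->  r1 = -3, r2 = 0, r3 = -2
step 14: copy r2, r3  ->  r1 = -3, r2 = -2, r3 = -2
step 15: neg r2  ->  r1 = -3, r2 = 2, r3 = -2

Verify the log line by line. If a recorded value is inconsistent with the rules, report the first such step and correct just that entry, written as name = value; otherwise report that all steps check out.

step 10, r3 = -5

step 1: r3 = -5 -> exactly as logged
step 2: r2 = 3 + -5 = -2 -> checks out
step 3: r3 = -5 - -5 = 0 -> confirmed correct
step 4: r2 = -2 - -5 = 3 -> same as recorded
step 5: r1 = 0 -> checks out
step 6: r2 = 3 - 0 = 3 -> confirmed correct
step 7: r3 = 0 + 3 = 3 -> exactly as logged
step 8: r3 = -2 -> matches
step 9: r1 = 0 - 3 = -3 -> same as recorded
step 10: r3 = -2 + -3 = -5 -> a discrepancy with the log
First deviation found at step 10; the corrected entry is r3 = -5.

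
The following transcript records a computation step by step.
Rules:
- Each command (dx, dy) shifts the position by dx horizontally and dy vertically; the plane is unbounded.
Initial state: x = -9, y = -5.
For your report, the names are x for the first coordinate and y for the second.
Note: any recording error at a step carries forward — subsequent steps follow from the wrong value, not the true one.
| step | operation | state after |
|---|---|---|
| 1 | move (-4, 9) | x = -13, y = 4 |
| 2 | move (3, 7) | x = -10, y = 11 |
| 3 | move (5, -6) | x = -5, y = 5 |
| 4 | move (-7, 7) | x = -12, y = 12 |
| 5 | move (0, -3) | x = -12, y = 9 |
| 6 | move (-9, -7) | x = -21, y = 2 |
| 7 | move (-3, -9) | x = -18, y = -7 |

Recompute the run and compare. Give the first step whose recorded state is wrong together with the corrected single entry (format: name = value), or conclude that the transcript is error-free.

Step 1: x = -9 + (-4) = -13, y = -5 + (9) = 4 — agrees with the transcript.
Step 2: x = -13 + (3) = -10, y = 4 + (7) = 11 — same as recorded.
Step 3: x = -10 + (5) = -5, y = 11 + (-6) = 5 — in agreement.
Step 4: x = -5 + (-7) = -12, y = 5 + (7) = 12 — consistent with the transcript.
Step 5: x = -12 + (0) = -12, y = 12 + (-3) = 9 — exactly as logged.
Step 6: x = -12 + (-9) = -21, y = 9 + (-7) = 2 — in agreement.
Step 7: x = -21 + (-3) = -24, y = 2 + (-9) = -7 — the entry is off here.
Conclusion: step 7 carries the first error; the entry should be x = -24.

step 7, x = -24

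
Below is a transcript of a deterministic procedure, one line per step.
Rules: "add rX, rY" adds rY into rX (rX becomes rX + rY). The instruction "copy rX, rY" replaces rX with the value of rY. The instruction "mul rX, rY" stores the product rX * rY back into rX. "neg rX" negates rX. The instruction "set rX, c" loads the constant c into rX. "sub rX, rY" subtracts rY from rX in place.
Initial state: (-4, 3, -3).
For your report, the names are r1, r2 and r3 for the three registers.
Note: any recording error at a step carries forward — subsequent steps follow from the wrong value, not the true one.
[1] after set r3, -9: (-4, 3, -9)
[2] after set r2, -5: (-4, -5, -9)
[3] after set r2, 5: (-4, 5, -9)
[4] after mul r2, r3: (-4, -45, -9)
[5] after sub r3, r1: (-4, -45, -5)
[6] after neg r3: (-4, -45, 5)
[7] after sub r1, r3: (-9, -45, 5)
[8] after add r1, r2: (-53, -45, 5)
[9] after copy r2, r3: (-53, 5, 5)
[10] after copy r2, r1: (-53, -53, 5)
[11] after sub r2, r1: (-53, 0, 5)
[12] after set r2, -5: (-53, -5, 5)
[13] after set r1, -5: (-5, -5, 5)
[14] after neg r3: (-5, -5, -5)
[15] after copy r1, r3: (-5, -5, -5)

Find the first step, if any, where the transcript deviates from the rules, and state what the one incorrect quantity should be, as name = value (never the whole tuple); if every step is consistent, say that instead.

1. r3 = -9 (verified)
2. r2 = -5 (confirmed correct)
3. r2 = 5 (checks out)
4. r2 = 5 * -9 = -45 (checks out)
5. r3 = -9 - -4 = -5 (agrees with the transcript)
6. r3 = -(-5) = 5 (matches)
7. r1 = -4 - 5 = -9 (confirmed correct)
8. r1 = -9 + -45 = -54 (a discrepancy with the transcript)
That makes step 8 the first incorrect line — r1 = -54 is what it should show.

step 8, r1 = -54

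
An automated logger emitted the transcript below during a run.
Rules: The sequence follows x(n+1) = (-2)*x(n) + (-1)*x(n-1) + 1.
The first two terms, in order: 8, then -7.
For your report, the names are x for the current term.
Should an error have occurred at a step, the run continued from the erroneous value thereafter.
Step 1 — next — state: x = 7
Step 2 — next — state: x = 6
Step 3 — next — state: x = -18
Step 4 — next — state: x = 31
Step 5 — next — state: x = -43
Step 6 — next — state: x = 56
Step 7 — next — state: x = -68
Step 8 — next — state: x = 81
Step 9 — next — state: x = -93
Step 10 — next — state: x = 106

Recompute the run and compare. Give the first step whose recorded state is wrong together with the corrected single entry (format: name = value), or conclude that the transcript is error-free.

step 2, x = -6

Recomputing the run from the initial state:
step 1: x = 7
step 2: x = -6
step 3: x = 6
step 4: x = -5
step 5: x = 5
step 6: x = -4
step 7: x = 4
step 8: x = -3
step 9: x = 3
step 10: x = -2
The first disagreement with the transcript is at step 2, where the value should be x = -6.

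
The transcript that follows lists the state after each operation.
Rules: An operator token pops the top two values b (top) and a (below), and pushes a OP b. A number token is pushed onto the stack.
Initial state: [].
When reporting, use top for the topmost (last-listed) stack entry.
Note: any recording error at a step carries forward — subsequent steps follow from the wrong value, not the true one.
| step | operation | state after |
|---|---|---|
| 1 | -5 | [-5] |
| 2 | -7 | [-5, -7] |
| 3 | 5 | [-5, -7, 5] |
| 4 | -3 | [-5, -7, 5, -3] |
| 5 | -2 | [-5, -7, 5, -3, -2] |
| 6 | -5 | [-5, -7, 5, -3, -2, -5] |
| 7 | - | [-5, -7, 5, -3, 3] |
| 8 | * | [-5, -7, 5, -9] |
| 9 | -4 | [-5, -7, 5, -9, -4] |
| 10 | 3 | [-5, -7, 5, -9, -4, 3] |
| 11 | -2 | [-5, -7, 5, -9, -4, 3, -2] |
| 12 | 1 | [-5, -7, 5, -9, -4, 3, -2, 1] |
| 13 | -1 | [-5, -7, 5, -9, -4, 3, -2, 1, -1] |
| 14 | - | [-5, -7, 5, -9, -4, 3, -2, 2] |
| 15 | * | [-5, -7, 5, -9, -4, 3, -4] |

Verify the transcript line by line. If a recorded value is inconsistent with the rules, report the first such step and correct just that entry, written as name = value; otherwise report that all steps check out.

no error

Recomputing the run from the initial state:
step 1: [-5]
step 2: [-5, -7]
step 3: [-5, -7, 5]
step 4: [-5, -7, 5, -3]
step 5: [-5, -7, 5, -3, -2]
step 6: [-5, -7, 5, -3, -2, -5]
step 7: [-5, -7, 5, -3, 3]
step 8: [-5, -7, 5, -9]
step 9: [-5, -7, 5, -9, -4]
step 10: [-5, -7, 5, -9, -4, 3]
step 11: [-5, -7, 5, -9, -4, 3, -2]
step 12: [-5, -7, 5, -9, -4, 3, -2, 1]
step 13: [-5, -7, 5, -9, -4, 3, -2, 1, -1]
step 14: [-5, -7, 5, -9, -4, 3, -2, 2]
step 15: [-5, -7, 5, -9, -4, 3, -4]
This matches the transcript at every step.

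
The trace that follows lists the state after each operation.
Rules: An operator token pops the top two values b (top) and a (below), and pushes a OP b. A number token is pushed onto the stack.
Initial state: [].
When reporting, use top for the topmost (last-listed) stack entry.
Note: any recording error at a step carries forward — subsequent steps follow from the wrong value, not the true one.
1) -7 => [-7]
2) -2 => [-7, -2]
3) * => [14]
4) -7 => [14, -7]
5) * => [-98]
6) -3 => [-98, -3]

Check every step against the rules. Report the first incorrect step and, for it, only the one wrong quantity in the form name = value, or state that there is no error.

no error

1. push -7: top = -7 (confirmed correct)
2. push -2: top = -2 (confirmed correct)
3. -7 * -2 = 14 (verified)
4. push -7: top = -7 (consistent with the trace)
5. 14 * -7 = -98 (matches)
6. push -3: top = -3 (checks out)
No step deviates from the rules.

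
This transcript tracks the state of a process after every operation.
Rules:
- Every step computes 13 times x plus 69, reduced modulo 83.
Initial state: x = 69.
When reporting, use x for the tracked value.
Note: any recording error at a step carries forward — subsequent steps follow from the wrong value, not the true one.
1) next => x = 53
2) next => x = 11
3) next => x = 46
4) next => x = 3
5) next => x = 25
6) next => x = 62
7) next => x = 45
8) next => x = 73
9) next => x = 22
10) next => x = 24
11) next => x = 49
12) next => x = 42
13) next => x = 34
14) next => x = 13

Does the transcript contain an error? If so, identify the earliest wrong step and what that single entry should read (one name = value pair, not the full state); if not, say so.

step 10, x = 23

1. x = (13*69 + 69) mod 83 = 53 (same as recorded)
2. x = (13*53 + 69) mod 83 = 11 (agrees with the transcript)
3. x = (13*11 + 69) mod 83 = 46 (verified)
4. x = (13*46 + 69) mod 83 = 3 (checks out)
5. x = (13*3 + 69) mod 83 = 25 (checks out)
6. x = (13*25 + 69) mod 83 = 62 (in agreement)
7. x = (13*62 + 69) mod 83 = 45 (agrees with the transcript)
8. x = (13*45 + 69) mod 83 = 73 (in agreement)
9. x = (13*73 + 69) mod 83 = 22 (exactly as logged)
10. x = (13*22 + 69) mod 83 = 23 (not what was recorded)
The earliest wrong entry is at step 10: it should read x = 23.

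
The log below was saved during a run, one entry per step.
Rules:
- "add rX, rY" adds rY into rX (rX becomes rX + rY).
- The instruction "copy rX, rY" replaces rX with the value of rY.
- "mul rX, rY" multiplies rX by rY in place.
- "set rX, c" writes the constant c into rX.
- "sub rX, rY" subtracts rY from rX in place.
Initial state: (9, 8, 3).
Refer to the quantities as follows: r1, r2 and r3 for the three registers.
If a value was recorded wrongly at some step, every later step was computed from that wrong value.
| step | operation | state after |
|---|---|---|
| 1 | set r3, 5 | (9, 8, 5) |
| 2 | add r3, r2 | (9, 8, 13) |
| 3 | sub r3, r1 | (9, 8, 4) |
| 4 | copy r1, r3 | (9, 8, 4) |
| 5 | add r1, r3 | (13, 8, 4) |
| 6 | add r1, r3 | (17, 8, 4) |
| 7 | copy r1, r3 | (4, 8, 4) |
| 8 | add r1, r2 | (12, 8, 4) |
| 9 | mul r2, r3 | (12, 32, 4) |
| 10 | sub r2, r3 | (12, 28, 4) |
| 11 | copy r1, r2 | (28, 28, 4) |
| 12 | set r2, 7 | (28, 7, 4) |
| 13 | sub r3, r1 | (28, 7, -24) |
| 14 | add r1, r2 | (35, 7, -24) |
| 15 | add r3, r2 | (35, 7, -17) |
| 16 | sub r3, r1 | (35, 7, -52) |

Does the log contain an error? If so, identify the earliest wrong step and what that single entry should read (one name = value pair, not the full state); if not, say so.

1. r3 = 5 (agrees with the log)
2. r3 = 5 + 8 = 13 (in agreement)
3. r3 = 13 - 9 = 4 (matches)
4. r1 = 4 (a discrepancy with the log)
First incorrect step: 4; the correct value is r1 = 4.

step 4, r1 = 4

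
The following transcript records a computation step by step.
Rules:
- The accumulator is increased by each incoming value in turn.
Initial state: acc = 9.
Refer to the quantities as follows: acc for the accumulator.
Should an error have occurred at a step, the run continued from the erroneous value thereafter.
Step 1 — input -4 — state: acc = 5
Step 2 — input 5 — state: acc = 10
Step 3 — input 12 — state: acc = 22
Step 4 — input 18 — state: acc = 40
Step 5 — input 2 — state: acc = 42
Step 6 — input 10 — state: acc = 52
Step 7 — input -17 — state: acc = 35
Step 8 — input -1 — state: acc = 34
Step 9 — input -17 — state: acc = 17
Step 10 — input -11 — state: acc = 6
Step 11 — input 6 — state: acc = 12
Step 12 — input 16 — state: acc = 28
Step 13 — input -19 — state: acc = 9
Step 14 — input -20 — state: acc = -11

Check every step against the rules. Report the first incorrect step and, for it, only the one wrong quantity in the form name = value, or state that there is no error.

no error

Recomputing the run from the initial state:
step 1: acc = 5
step 2: acc = 10
step 3: acc = 22
step 4: acc = 40
step 5: acc = 42
step 6: acc = 52
step 7: acc = 35
step 8: acc = 34
step 9: acc = 17
step 10: acc = 6
step 11: acc = 12
step 12: acc = 28
step 13: acc = 9
step 14: acc = -11
This matches the transcript at every step.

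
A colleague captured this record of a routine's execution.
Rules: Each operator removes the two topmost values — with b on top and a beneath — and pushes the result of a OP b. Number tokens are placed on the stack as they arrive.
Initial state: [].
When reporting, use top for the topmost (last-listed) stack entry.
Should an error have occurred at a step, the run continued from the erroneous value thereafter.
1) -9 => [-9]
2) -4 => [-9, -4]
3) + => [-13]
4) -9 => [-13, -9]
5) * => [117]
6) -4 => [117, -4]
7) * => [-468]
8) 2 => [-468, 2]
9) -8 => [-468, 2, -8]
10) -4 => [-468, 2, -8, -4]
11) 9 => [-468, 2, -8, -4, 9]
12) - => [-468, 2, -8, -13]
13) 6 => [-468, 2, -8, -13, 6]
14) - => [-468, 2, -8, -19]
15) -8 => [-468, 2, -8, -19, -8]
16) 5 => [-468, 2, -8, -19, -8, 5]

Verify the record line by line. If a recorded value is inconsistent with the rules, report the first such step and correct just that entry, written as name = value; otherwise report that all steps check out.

no error

Recomputing the run from the initial state:
step 1: [-9]
step 2: [-9, -4]
step 3: [-13]
step 4: [-13, -9]
step 5: [117]
step 6: [117, -4]
step 7: [-468]
step 8: [-468, 2]
step 9: [-468, 2, -8]
step 10: [-468, 2, -8, -4]
step 11: [-468, 2, -8, -4, 9]
step 12: [-468, 2, -8, -13]
step 13: [-468, 2, -8, -13, 6]
step 14: [-468, 2, -8, -19]
step 15: [-468, 2, -8, -19, -8]
step 16: [-468, 2, -8, -19, -8, 5]
This matches the record at every step.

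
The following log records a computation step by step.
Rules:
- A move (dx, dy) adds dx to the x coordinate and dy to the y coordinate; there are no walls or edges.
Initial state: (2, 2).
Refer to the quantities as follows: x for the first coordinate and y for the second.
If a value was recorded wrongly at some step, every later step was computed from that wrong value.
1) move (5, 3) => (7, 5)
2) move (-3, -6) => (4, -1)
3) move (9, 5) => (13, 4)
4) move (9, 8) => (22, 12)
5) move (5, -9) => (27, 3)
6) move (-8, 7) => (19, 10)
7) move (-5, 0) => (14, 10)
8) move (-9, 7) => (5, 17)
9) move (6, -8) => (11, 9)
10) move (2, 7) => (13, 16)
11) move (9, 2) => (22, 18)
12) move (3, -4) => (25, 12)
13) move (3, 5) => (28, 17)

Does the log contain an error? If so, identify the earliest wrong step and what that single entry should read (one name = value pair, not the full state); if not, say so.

step 1: x = 2 + (5) = 7, y = 2 + (3) = 5 -> consistent with the log
step 2: x = 7 + (-3) = 4, y = 5 + (-6) = -1 -> verified
step 3: x = 4 + (9) = 13, y = -1 + (5) = 4 -> agrees with the log
step 4: x = 13 + (9) = 22, y = 4 + (8) = 12 -> in agreement
step 5: x = 22 + (5) = 27, y = 12 + (-9) = 3 -> verified
step 6: x = 27 + (-8) = 19, y = 3 + (7) = 10 -> same as recorded
step 7: x = 19 + (-5) = 14, y = 10 + (0) = 10 -> verified
step 8: x = 14 + (-9) = 5, y = 10 + (7) = 17 -> matches
step 9: x = 5 + (6) = 11, y = 17 + (-8) = 9 -> same as recorded
step 10: x = 11 + (2) = 13, y = 9 + (7) = 16 -> consistent with the log
step 11: x = 13 + (9) = 22, y = 16 + (2) = 18 -> no discrepancy
step 12: x = 22 + (3) = 25, y = 18 + (-4) = 14 -> the entry is off here
First deviation found at step 12; the corrected entry is y = 14.

step 12, y = 14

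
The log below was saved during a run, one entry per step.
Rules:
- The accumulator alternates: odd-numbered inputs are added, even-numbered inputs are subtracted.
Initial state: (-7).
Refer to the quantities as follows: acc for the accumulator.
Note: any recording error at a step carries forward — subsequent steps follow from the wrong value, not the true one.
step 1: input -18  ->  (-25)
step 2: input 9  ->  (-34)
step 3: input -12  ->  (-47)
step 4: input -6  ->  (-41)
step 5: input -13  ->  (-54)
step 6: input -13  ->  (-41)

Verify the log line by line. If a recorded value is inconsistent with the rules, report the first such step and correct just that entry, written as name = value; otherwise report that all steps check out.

Recomputing the run from the initial state:
step 1: acc = -25
step 2: acc = -34
step 3: acc = -46
step 4: acc = -40
step 5: acc = -53
step 6: acc = -40
The first disagreement with the log is at step 3, where the value should be acc = -46.

step 3, acc = -46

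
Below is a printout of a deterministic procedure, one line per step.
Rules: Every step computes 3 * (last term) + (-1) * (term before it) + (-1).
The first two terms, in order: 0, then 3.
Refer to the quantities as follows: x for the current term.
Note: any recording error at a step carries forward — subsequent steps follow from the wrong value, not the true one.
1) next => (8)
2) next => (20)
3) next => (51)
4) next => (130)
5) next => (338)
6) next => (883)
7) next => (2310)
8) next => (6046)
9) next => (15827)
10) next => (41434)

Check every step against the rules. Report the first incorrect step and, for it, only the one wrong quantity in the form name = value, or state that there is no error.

Recomputing the run from the initial state:
step 1: x = 8
step 2: x = 20
step 3: x = 51
step 4: x = 132
step 5: x = 344
step 6: x = 899
step 7: x = 2352
step 8: x = 6156
step 9: x = 16115
step 10: x = 42188
The first disagreement with the printout is at step 4, where the value should be x = 132.

step 4, x = 132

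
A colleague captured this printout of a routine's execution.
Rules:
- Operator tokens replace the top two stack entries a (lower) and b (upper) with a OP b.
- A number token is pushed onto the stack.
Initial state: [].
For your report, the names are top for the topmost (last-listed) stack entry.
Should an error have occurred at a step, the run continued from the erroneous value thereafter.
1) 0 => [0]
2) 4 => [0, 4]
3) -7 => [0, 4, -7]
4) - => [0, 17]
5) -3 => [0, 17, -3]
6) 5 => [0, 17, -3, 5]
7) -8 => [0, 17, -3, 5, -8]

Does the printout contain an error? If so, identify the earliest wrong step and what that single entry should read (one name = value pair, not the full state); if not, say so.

Recomputing the run from the initial state:
step 1: [0]
step 2: [0, 4]
step 3: [0, 4, -7]
step 4: [0, 11]
step 5: [0, 11, -3]
step 6: [0, 11, -3, 5]
step 7: [0, 11, -3, 5, -8]
The first disagreement with the printout is at step 4, where the value should be top = 11.

step 4, top = 11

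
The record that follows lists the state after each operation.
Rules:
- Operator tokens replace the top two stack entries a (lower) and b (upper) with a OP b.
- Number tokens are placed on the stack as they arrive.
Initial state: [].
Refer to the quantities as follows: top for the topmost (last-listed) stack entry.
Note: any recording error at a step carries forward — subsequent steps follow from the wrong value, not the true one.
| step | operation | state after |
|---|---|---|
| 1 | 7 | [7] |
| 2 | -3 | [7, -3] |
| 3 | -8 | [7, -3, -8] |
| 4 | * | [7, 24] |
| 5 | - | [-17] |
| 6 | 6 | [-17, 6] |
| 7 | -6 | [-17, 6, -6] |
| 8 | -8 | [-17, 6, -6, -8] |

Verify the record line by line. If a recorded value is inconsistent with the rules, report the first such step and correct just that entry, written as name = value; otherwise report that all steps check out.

no error

Step 1: push 7: top = 7 — exactly as logged.
Step 2: push -3: top = -3 — confirmed correct.
Step 3: push -8: top = -8 — consistent with the record.
Step 4: -3 * -8 = 24 — verified.
Step 5: 7 - 24 = -17 — exactly as logged.
Step 6: push 6: top = 6 — verified.
Step 7: push -6: top = -6 — confirmed correct.
Step 8: push -8: top = -8 — checks out.
Each recorded entry agrees with the recomputation.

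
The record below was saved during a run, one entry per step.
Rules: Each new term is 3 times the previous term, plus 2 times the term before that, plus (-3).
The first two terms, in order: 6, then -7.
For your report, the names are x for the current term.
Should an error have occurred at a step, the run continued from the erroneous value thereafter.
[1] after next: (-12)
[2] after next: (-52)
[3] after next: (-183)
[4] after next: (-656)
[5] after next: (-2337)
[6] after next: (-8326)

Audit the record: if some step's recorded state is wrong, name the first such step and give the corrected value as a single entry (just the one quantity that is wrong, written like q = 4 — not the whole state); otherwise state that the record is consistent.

step 2, x = -53

step 1: x = 3*(-7) + (2)*(6) + (-3) = -12 -> confirmed correct
step 2: x = 3*(-12) + (2)*(-7) + (-3) = -53 -> not what was recorded
That makes step 2 the first incorrect line — x = -53 is what it should show.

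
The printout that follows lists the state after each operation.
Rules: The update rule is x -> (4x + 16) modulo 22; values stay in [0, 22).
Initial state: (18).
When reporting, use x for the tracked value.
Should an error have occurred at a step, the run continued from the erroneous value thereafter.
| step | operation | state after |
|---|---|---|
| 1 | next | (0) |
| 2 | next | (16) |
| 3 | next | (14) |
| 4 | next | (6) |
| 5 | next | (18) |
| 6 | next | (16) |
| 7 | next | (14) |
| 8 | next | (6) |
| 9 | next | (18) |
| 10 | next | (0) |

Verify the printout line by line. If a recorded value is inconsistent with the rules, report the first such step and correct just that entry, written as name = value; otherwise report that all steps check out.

step 6, x = 0

Step 1: x = (4*18 + 16) mod 22 = 0 — confirmed correct.
Step 2: x = (4*0 + 16) mod 22 = 16 — agrees with the printout.
Step 3: x = (4*16 + 16) mod 22 = 14 — checks out.
Step 4: x = (4*14 + 16) mod 22 = 6 — in agreement.
Step 5: x = (4*6 + 16) mod 22 = 18 — no discrepancy.
Step 6: x = (4*18 + 16) mod 22 = 0 — not what was recorded.
First deviation found at step 6; the corrected entry is x = 0.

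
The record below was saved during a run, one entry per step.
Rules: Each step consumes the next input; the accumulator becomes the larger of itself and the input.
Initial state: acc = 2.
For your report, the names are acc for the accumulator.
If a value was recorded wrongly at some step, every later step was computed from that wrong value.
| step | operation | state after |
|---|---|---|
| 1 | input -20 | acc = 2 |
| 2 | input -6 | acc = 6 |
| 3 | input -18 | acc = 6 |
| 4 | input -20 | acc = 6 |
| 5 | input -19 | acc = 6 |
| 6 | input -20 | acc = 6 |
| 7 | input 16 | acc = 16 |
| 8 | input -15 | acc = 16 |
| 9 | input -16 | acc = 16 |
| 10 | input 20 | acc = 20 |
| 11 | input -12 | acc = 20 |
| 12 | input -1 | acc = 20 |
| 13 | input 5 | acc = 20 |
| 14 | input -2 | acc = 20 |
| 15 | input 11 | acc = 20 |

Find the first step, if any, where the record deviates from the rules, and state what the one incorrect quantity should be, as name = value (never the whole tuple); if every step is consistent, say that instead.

Recomputing the run from the initial state:
step 1: acc = 2
step 2: acc = 2
step 3: acc = 2
step 4: acc = 2
step 5: acc = 2
step 6: acc = 2
step 7: acc = 16
step 8: acc = 16
step 9: acc = 16
step 10: acc = 20
step 11: acc = 20
step 12: acc = 20
step 13: acc = 20
step 14: acc = 20
step 15: acc = 20
The first disagreement with the record is at step 2, where the value should be acc = 2.

step 2, acc = 2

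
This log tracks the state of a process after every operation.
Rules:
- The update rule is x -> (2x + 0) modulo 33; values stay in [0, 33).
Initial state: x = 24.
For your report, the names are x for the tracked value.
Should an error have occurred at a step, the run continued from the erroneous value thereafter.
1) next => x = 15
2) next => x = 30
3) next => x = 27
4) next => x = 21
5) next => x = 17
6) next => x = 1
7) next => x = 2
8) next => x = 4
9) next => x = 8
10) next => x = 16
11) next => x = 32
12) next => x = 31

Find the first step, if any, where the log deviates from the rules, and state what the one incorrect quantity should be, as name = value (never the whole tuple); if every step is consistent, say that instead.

step 1: x = (2*24 + 0) mod 33 = 15 -> consistent with the log
step 2: x = (2*15 + 0) mod 33 = 30 -> no discrepancy
step 3: x = (2*30 + 0) mod 33 = 27 -> confirmed correct
step 4: x = (2*27 + 0) mod 33 = 21 -> no discrepancy
step 5: x = (2*21 + 0) mod 33 = 9 -> not what was recorded
Step 5 is the first one off; corrected, x = 9.

step 5, x = 9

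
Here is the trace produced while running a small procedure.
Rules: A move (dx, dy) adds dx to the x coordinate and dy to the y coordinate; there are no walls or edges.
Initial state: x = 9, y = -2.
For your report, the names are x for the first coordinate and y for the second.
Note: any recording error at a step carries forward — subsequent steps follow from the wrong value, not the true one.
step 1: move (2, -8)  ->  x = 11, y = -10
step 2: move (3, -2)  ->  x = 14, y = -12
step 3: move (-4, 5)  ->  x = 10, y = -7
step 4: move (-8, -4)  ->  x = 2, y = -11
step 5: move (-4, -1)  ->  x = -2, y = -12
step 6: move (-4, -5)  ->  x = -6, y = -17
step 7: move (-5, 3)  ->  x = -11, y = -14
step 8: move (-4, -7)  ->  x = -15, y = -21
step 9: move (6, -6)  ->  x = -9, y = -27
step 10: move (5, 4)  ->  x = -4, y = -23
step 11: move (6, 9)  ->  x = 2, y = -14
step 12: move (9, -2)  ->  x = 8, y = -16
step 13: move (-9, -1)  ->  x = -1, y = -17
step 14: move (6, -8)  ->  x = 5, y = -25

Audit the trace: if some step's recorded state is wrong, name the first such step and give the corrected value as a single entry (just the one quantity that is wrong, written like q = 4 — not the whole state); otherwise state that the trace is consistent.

step 1: x = 9 + (2) = 11, y = -2 + (-8) = -10 -> consistent with the trace
step 2: x = 11 + (3) = 14, y = -10 + (-2) = -12 -> agrees with the trace
step 3: x = 14 + (-4) = 10, y = -12 + (5) = -7 -> no discrepancy
step 4: x = 10 + (-8) = 2, y = -7 + (-4) = -11 -> agrees with the trace
step 5: x = 2 + (-4) = -2, y = -11 + (-1) = -12 -> exactly as logged
step 6: x = -2 + (-4) = -6, y = -12 + (-5) = -17 -> same as recorded
step 7: x = -6 + (-5) = -11, y = -17 + (3) = -14 -> confirmed correct
step 8: x = -11 + (-4) = -15, y = -14 + (-7) = -21 -> in agreement
step 9: x = -15 + (6) = -9, y = -21 + (-6) = -27 -> checks out
step 10: x = -9 + (5) = -4, y = -27 + (4) = -23 -> confirmed correct
step 11: x = -4 + (6) = 2, y = -23 + (9) = -14 -> same as recorded
step 12: x = 2 + (9) = 11, y = -14 + (-2) = -16 -> a discrepancy with the trace
Step 12 is the first one off; corrected, x = 11.

step 12, x = 11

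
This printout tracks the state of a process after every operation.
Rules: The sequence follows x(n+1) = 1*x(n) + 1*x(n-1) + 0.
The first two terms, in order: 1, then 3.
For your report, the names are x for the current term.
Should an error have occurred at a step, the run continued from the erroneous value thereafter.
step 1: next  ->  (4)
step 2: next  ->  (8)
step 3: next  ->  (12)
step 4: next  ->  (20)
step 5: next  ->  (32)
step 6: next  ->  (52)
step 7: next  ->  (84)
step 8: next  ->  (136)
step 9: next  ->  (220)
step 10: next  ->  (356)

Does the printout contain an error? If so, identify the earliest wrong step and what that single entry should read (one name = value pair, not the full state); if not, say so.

Step 1: x = 1*(3) + (1)*(1) + (0) = 4 — confirmed correct.
Step 2: x = 1*(4) + (1)*(3) + (0) = 7 — the printout has a different value.
The earliest wrong entry is at step 2: it should read x = 7.

step 2, x = 7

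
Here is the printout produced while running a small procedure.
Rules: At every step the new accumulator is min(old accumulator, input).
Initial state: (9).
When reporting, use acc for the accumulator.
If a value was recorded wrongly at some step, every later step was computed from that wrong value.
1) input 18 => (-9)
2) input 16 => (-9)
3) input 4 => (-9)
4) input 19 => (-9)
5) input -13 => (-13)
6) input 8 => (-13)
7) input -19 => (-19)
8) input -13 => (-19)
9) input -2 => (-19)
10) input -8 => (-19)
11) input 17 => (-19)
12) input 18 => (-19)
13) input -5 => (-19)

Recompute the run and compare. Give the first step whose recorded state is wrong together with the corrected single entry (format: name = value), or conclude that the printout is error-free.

step 1, acc = 9

Recomputing the run from the initial state:
step 1: acc = 9
step 2: acc = 9
step 3: acc = 4
step 4: acc = 4
step 5: acc = -13
step 6: acc = -13
step 7: acc = -19
step 8: acc = -19
step 9: acc = -19
step 10: acc = -19
step 11: acc = -19
step 12: acc = -19
step 13: acc = -19
The first disagreement with the printout is at step 1, where the value should be acc = 9.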